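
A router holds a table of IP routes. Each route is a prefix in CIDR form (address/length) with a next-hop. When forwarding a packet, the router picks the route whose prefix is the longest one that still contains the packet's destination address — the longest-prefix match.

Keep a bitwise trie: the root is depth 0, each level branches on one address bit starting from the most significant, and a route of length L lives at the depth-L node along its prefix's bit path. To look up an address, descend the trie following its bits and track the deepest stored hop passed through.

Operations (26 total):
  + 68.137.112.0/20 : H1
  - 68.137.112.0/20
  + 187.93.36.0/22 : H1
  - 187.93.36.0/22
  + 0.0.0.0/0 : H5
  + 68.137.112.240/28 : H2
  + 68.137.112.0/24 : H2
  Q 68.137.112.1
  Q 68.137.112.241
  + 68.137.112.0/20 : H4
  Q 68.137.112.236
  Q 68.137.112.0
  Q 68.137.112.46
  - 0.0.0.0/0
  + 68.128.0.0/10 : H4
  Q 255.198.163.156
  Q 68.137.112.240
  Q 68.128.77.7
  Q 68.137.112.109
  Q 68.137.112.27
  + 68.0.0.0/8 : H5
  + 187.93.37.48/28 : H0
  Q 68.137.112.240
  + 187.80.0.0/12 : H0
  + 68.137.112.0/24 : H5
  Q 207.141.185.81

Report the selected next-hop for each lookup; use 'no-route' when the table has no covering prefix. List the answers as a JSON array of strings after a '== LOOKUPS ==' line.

Trace:
  + 68.137.112.0/20 (H1) depth=20
  - 68.137.112.0/20 clear@20
  + 187.93.36.0/22 (H1) depth=22
  - 187.93.36.0/22 clear@22
  + 0.0.0.0/0 (H5) depth=0
  + 68.137.112.240/28 (H2) depth=28
  + 68.137.112.0/24 (H2) depth=24
  lookup 68.137.112.1: bits 010001001000100101110000 walk d0:H5→d1:-→d2:-→d3:-→d4:-→d5:-→d6:-→d7:-→d8:-→d9:-→d10:-→d11:-→d12:-→d13:-→d14:-→d15:-→d16:-→d17:-→d18:-→d19:-→d20:-→d21:-→d22:-→d23:-→d24:H2 -> H2
  lookup 68.137.112.241: bits 0100010010001001011100001111 walk d0:H5→d1:-→d2:-→d3:-→d4:-→d5:-→d6:-→d7:-→d8:-→d9:-→d10:-→d11:-→d12:-→d13:-→d14:-→d15:-→d16:-→d17:-→d18:-→d19:-→d20:-→d21:-→d22:-→d23:-→d24:H2→d25:-→d26:-→d27:-→d28:H2 -> H2
  + 68.137.112.0/20 (H4) depth=20
  lookup 68.137.112.236: bits 010001001000100101110000111 walk d0:H5→d1:-→d2:-→d3:-→d4:-→d5:-→d6:-→d7:-→d8:-→d9:-→d10:-→d11:-→d12:-→d13:-→d14:-→d15:-→d16:-→d17:-→d18:-→d19:-→d20:H4→d21:-→d22:-→d23:-→d24:H2→d25:-→d26:-→d27:- -> H2
  lookup 68.137.112.0: bits 010001001000100101110000 walk d0:H5→d1:-→d2:-→d3:-→d4:-→d5:-→d6:-→d7:-→d8:-→d9:-→d10:-→d11:-→d12:-→d13:-→d14:-→d15:-→d16:-→d17:-→d18:-→d19:-→d20:H4→d21:-→d22:-→d23:-→d24:H2 -> H2
  lookup 68.137.112.46: bits 010001001000100101110000 walk d0:H5→d1:-→d2:-→d3:-→d4:-→d5:-→d6:-→d7:-→d8:-→d9:-→d10:-→d11:-→d12:-→d13:-→d14:-→d15:-→d16:-→d17:-→d18:-→d19:-→d20:H4→d21:-→d22:-→d23:-→d24:H2 -> H2
  - 0.0.0.0/0 clear@0
  + 68.128.0.0/10 (H4) depth=10
  lookup 255.198.163.156: bits 1 walk d0:-→d1:- -> no-route
  lookup 68.137.112.240: bits 0100010010001001011100001111 walk d0:-→d1:-→d2:-→d3:-→d4:-→d5:-→d6:-→d7:-→d8:-→d9:-→d10:H4→d11:-→d12:-→d13:-→d14:-→d15:-→d16:-→d17:-→d18:-→d19:-→d20:H4→d21:-→d22:-→d23:-→d24:H2→d25:-→d26:-→d27:-→d28:H2 -> H2
  lookup 68.128.77.7: bits 010001001000 walk d0:-→d1:-→d2:-→d3:-→d4:-→d5:-→d6:-→d7:-→d8:-→d9:-→d10:H4→d11:-→d12:- -> H4
  lookup 68.137.112.109: bits 010001001000100101110000 walk d0:-→d1:-→d2:-→d3:-→d4:-→d5:-→d6:-→d7:-→d8:-→d9:-→d10:H4→d11:-→d12:-→d13:-→d14:-→d15:-→d16:-→d17:-→d18:-→d19:-→d20:H4→d21:-→d22:-→d23:-→d24:H2 -> H2
  lookup 68.137.112.27: bits 010001001000100101110000 walk d0:-→d1:-→d2:-→d3:-→d4:-→d5:-→d6:-→d7:-→d8:-→d9:-→d10:H4→d11:-→d12:-→d13:-→d14:-→d15:-→d16:-→d17:-→d18:-→d19:-→d20:H4→d21:-→d22:-→d23:-→d24:H2 -> H2
  + 68.0.0.0/8 (H5) depth=8
  + 187.93.37.48/28 (H0) depth=28
  lookup 68.137.112.240: bits 0100010010001001011100001111 walk d0:-→d1:-→d2:-→d3:-→d4:-→d5:-→d6:-→d7:-→d8:H5→d9:-→d10:H4→d11:-→d12:-→d13:-→d14:-→d15:-→d16:-→d17:-→d18:-→d19:-→d20:H4→d21:-→d22:-→d23:-→d24:H2→d25:-→d26:-→d27:-→d28:H2 -> H2
  + 187.80.0.0/12 (H0) depth=12
  + 68.137.112.0/24 (H5) depth=24
  lookup 207.141.185.81: bits 1 walk d0:-→d1:- -> no-route

== LOOKUPS ==
["H2","H2","H2","H2","H2","no-route","H2","H4","H2","H2","H2","no-route"]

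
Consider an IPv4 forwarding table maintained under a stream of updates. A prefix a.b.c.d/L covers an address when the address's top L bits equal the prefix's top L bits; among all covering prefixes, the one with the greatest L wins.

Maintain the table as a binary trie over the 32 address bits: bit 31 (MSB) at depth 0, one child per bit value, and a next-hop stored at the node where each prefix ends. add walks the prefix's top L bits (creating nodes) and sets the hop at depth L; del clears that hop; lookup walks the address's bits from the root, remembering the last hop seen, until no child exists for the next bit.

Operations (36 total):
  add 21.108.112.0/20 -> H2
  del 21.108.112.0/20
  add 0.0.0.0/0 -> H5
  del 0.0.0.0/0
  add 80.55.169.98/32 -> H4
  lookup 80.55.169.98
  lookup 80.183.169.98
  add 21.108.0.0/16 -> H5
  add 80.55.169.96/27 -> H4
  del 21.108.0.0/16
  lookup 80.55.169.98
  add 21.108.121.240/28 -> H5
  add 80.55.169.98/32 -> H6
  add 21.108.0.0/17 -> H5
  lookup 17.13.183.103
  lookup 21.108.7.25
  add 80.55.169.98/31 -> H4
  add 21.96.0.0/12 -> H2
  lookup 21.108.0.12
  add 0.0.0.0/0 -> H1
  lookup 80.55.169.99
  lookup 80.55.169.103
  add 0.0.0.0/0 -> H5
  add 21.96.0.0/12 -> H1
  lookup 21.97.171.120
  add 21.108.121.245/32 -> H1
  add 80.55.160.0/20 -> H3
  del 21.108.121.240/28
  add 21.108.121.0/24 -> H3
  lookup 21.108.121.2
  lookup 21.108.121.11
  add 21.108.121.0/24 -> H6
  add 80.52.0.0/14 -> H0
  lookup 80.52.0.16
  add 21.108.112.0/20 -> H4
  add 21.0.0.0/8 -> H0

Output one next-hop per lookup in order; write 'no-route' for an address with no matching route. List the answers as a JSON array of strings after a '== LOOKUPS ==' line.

Trace:
  add 21.108.112.0/20 -> H2 at depth 20
  - 21.108.112.0/20 clear@20
  add 0.0.0.0/0 -> H5 at depth 0
  - 0.0.0.0/0 clear@0
  add 80.55.169.98/32 -> H4 at depth 32
  Q 80.55.169.98: descend 01010000001101111010100101100010 ; hops seen [H4] ; pick H4
  Q 80.183.169.98: descend 01010000 ; hops seen [∅] ; pick no-route
  add 21.108.0.0/16 -> H5 at depth 16
  add 80.55.169.96/27 -> H4 at depth 27
  - 21.108.0.0/16 clear@16
  Q 80.55.169.98: descend 01010000001101111010100101100010 ; hops seen [H4,H4] ; pick H4
  add 21.108.121.240/28 -> H5 at depth 28
  add 80.55.169.98/32 -> H6 at depth 32
  add 21.108.0.0/17 -> H5 at depth 17
  Q 17.13.183.103: descend 00010 ; hops seen [∅] ; pick no-route
  Q 21.108.7.25: descend 00010101011011000 ; hops seen [H5] ; pick H5
  add 80.55.169.98/31 -> H4 at depth 31
  add 21.96.0.0/12 -> H2 at depth 12
  Q 21.108.0.12: descend 00010101011011000 ; hops seen [H2,H5] ; pick H5
  add 0.0.0.0/0 -> H1 at depth 0
  Q 80.55.169.99: descend 0101000000110111101010010110001 ; hops seen [H1,H4,H4] ; pick H4
  Q 80.55.169.103: descend 01010000001101111010100101100 ; hops seen [H1,H4] ; pick H4
  add 0.0.0.0/0 -> H5 at depth 0
  add 21.96.0.0/12 -> H1 at depth 12
  Q 21.97.171.120: descend 000101010110 ; hops seen [H5,H1] ; pick H1
  add 21.108.121.245/32 -> H1 at depth 32
  add 80.55.160.0/20 -> H3 at depth 20
  - 21.108.121.240/28 clear@28
  add 21.108.121.0/24 -> H3 at depth 24
  Q 21.108.121.2: descend 000101010110110001111001 ; hops seen [H5,H1,H5,H3] ; pick H3
  Q 21.108.121.11: descend 000101010110110001111001 ; hops seen [H5,H1,H5,H3] ; pick H3
  add 21.108.121.0/24 -> H6 at depth 24
  add 80.52.0.0/14 -> H0 at depth 14
  Q 80.52.0.16: descend 01010000001101 ; hops seen [H5,H0] ; pick H0
  add 21.108.112.0/20 -> H4 at depth 20
  add 21.0.0.0/8 -> H0 at depth 8

== LOOKUPS ==
["H4","no-route","H4","no-route","H5","H5","H4","H4","H1","H3","H3","H0"]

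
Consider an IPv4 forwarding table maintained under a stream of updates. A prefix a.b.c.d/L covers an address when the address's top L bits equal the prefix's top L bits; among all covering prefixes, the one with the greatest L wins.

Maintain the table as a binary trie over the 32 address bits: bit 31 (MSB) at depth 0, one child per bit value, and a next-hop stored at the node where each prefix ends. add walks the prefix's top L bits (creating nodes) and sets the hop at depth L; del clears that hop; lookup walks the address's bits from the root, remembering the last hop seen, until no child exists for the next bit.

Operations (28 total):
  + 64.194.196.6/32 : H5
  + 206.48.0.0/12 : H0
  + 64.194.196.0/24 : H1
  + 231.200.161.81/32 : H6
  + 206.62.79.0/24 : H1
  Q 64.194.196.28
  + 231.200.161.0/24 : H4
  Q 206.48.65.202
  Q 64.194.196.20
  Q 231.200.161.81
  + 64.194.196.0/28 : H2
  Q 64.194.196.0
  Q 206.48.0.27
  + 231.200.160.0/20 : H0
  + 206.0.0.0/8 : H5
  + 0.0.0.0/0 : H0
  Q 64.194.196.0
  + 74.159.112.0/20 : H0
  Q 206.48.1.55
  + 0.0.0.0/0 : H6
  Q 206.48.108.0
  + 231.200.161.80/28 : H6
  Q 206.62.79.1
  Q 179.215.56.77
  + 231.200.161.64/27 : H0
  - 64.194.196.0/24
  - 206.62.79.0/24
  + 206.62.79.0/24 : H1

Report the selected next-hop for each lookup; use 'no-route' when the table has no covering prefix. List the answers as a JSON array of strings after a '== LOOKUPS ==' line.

Trace:
  + 64.194.196.6/32 (H5) depth=32
  + 206.48.0.0/12 (H0) depth=12
  + 64.194.196.0/24 (H1) depth=24
  + 231.200.161.81/32 (H6) depth=32
  + 206.62.79.0/24 (H1) depth=24
  ? 64.194.196.28  path d0:-→d1:-→d2:-→d3:-→d4:-→d5:-→d6:-→d7:-→d8:-→d9:-→d10:-→d11:-→d12:-→d13:-→d14:-→d15:-→d16:-→d17:-→d18:-→d19:-→d20:-→d21:-→d22:-→d23:-→d24:H1→d25:-→d26:-→d27:-  best=H1
  + 231.200.161.0/24 (H4) depth=24
  ? 206.48.65.202  path d0:-→d1:-→d2:-→d3:-→d4:-→d5:-→d6:-→d7:-→d8:-→d9:-→d10:-→d11:-→d12:H0  best=H0
  ? 64.194.196.20  path d0:-→d1:-→d2:-→d3:-→d4:-→d5:-→d6:-→d7:-→d8:-→d9:-→d10:-→d11:-→d12:-→d13:-→d14:-→d15:-→d16:-→d17:-→d18:-→d19:-→d20:-→d21:-→d22:-→d23:-→d24:H1→d25:-→d26:-→d27:-  best=H1
  ? 231.200.161.81  path d0:-→d1:-→d2:-→d3:-→d4:-→d5:-→d6:-→d7:-→d8:-→d9:-→d10:-→d11:-→d12:-→d13:-→d14:-→d15:-→d16:-→d17:-→d18:-→d19:-→d20:-→d21:-→d22:-→d23:-→d24:H4→d25:-→d26:-→d27:-→d28:-→d29:-→d30:-→d31:-→d32:H6  best=H6
  + 64.194.196.0/28 (H2) depth=28
  ? 64.194.196.0  path d0:-→d1:-→d2:-→d3:-→d4:-→d5:-→d6:-→d7:-→d8:-→d9:-→d10:-→d11:-→d12:-→d13:-→d14:-→d15:-→d16:-→d17:-→d18:-→d19:-→d20:-→d21:-→d22:-→d23:-→d24:H1→d25:-→d26:-→d27:-→d28:H2→d29:-  best=H2
  ? 206.48.0.27  path d0:-→d1:-→d2:-→d3:-→d4:-→d5:-→d6:-→d7:-→d8:-→d9:-→d10:-→d11:-→d12:H0  best=H0
  + 231.200.160.0/20 (H0) depth=20
  + 206.0.0.0/8 (H5) depth=8
  + 0.0.0.0/0 (H0) depth=0
  ? 64.194.196.0  path d0:H0→d1:-→d2:-→d3:-→d4:-→d5:-→d6:-→d7:-→d8:-→d9:-→d10:-→d11:-→d12:-→d13:-→d14:-→d15:-→d16:-→d17:-→d18:-→d19:-→d20:-→d21:-→d22:-→d23:-→d24:H1→d25:-→d26:-→d27:-→d28:H2→d29:-  best=H2
  + 74.159.112.0/20 (H0) depth=20
  ? 206.48.1.55  path d0:H0→d1:-→d2:-→d3:-→d4:-→d5:-→d6:-→d7:-→d8:H5→d9:-→d10:-→d11:-→d12:H0  best=H0
  + 0.0.0.0/0 (H6) depth=0
  ? 206.48.108.0  path d0:H6→d1:-→d2:-→d3:-→d4:-→d5:-→d6:-→d7:-→d8:H5→d9:-→d10:-→d11:-→d12:H0  best=H0
  + 231.200.161.80/28 (H6) depth=28
  ? 206.62.79.1  path d0:H6→d1:-→d2:-→d3:-→d4:-→d5:-→d6:-→d7:-→d8:H5→d9:-→d10:-→d11:-→d12:H0→d13:-→d14:-→d15:-→d16:-→d17:-→d18:-→d19:-→d20:-→d21:-→d22:-→d23:-→d24:H1  best=H1
  ? 179.215.56.77  path d0:H6→d1:-  best=H6
  + 231.200.161.64/27 (H0) depth=27
  del 64.194.196.0/24 (clear depth 24)
  del 206.62.79.0/24 (clear depth 24)
  + 206.62.79.0/24 (H1) depth=24

== LOOKUPS ==
["H1","H0","H1","H6","H2","H0","H2","H0","H0","H1","H6"]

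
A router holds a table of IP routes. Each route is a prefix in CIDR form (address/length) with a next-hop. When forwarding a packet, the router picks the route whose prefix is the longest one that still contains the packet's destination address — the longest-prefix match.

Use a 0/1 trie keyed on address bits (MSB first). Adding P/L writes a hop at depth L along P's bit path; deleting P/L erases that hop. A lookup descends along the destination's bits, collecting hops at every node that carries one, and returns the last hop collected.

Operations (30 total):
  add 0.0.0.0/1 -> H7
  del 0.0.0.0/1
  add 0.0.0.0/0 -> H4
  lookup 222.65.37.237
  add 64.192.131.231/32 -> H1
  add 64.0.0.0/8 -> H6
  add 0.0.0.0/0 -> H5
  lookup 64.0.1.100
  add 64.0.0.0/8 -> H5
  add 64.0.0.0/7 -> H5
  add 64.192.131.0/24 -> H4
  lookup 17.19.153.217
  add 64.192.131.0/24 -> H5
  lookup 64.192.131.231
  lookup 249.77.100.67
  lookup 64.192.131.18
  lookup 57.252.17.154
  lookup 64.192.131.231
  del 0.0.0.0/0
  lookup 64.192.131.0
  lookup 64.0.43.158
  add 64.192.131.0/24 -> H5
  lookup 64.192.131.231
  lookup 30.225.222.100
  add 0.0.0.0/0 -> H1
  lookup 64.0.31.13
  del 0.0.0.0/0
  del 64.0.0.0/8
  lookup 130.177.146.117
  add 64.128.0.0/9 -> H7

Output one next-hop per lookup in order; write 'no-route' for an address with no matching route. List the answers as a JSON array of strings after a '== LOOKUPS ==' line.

Apply in order:
  add 0.0.0.0/1 -> H7 at depth 1
  del 0.0.0.0/1 (clear depth 1)
  add 0.0.0.0/0 -> H4 at depth 0
  lookup 222.65.37.237: bits ε walk d0:H4 -> H4
  add 64.192.131.231/32 -> H1 at depth 32
  add 64.0.0.0/8 -> H6 at depth 8
  add 0.0.0.0/0 -> H5 at depth 0
  lookup 64.0.1.100: bits 01000000 walk d0:H5→d1:-→d2:-→d3:-→d4:-→d5:-→d6:-→d7:-→d8:H6 -> H6
  add 64.0.0.0/8 -> H5 at depth 8
  add 64.0.0.0/7 -> H5 at depth 7
  add 64.192.131.0/24 -> H4 at depth 24
  lookup 17.19.153.217: bits 0 walk d0:H5→d1:- -> H5
  add 64.192.131.0/24 -> H5 at depth 24
  lookup 64.192.131.231: bits 01000000110000001000001111100111 walk d0:H5→d1:-→d2:-→d3:-→d4:-→d5:-→d6:-→d7:H5→d8:H5→d9:-→d10:-→d11:-→d12:-→d13:-→d14:-→d15:-→d16:-→d17:-→d18:-→d19:-→d20:-→d21:-→d22:-→d23:-→d24:H5→d25:-→d26:-→d27:-→d28:-→d29:-→d30:-→d31:-→d32:H1 -> H1
  lookup 249.77.100.67: bits ε walk d0:H5 -> H5
  lookup 64.192.131.18: bits 010000001100000010000011 walk d0:H5→d1:-→d2:-→d3:-→d4:-→d5:-→d6:-→d7:H5→d8:H5→d9:-→d10:-→d11:-→d12:-→d13:-→d14:-→d15:-→d16:-→d17:-→d18:-→d19:-→d20:-→d21:-→d22:-→d23:-→d24:H5 -> H5
  lookup 57.252.17.154: bits 0 walk d0:H5→d1:- -> H5
  lookup 64.192.131.231: bits 01000000110000001000001111100111 walk d0:H5→d1:-→d2:-→d3:-→d4:-→d5:-→d6:-→d7:H5→d8:H5→d9:-→d10:-→d11:-→d12:-→d13:-→d14:-→d15:-→d16:-→d17:-→d18:-→d19:-→d20:-→d21:-→d22:-→d23:-→d24:H5→d25:-→d26:-→d27:-→d28:-→d29:-→d30:-→d31:-→d32:H1 -> H1
  del 0.0.0.0/0 (clear depth 0)
  lookup 64.192.131.0: bits 010000001100000010000011 walk d0:-→d1:-→d2:-→d3:-→d4:-→d5:-→d6:-→d7:H5→d8:H5→d9:-→d10:-→d11:-→d12:-→d13:-→d14:-→d15:-→d16:-→d17:-→d18:-→d19:-→d20:-→d21:-→d22:-→d23:-→d24:H5 -> H5
  lookup 64.0.43.158: bits 01000000 walk d0:-→d1:-→d2:-→d3:-→d4:-→d5:-→d6:-→d7:H5→d8:H5 -> H5
  add 64.192.131.0/24 -> H5 at depth 24
  lookup 64.192.131.231: bits 01000000110000001000001111100111 walk d0:-→d1:-→d2:-→d3:-→d4:-→d5:-→d6:-→d7:H5→d8:H5→d9:-→d10:-→d11:-→d12:-→d13:-→d14:-→d15:-→d16:-→d17:-→d18:-→d19:-→d20:-→d21:-→d22:-→d23:-→d24:H5→d25:-→d26:-→d27:-→d28:-→d29:-→d30:-→d31:-→d32:H1 -> H1
  lookup 30.225.222.100: bits 0 walk d0:-→d1:- -> no-route
  add 0.0.0.0/0 -> H1 at depth 0
  lookup 64.0.31.13: bits 01000000 walk d0:H1→d1:-→d2:-→d3:-→d4:-→d5:-→d6:-→d7:H5→d8:H5 -> H5
  del 0.0.0.0/0 (clear depth 0)
  del 64.0.0.0/8 (clear depth 8)
  lookup 130.177.146.117: bits ε walk d0:- -> no-route
  add 64.128.0.0/9 -> H7 at depth 9

== LOOKUPS ==
["H4","H6","H5","H1","H5","H5","H5","H1","H5","H5","H1","no-route","H5","no-route"]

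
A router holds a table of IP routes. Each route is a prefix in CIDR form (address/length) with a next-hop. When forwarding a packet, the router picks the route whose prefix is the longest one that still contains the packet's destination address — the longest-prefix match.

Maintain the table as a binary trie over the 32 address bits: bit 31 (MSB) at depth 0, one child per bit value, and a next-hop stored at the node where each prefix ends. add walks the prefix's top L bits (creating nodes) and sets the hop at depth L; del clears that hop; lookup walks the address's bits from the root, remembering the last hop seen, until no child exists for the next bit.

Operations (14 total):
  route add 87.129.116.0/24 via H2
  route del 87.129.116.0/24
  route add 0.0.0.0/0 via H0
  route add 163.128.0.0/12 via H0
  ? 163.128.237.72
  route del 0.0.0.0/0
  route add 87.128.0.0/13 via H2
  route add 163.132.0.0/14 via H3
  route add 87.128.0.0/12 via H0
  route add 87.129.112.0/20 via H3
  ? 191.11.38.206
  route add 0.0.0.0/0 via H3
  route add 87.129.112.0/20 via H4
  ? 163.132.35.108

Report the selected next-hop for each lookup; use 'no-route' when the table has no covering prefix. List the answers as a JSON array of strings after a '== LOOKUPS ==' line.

Trace:
  + 87.129.116.0/24 (H2) depth=24
  del 87.129.116.0/24 (clear depth 24)
  + 0.0.0.0/0 (H0) depth=0
  + 163.128.0.0/12 (H0) depth=12
  ? 163.128.237.72  path d0:H0→d1:-→d2:-→d3:-→d4:-→d5:-→d6:-→d7:-→d8:-→d9:-→d10:-→d11:-→d12:H0  best=H0
  del 0.0.0.0/0 (clear depth 0)
  + 87.128.0.0/13 (H2) depth=13
  + 163.132.0.0/14 (H3) depth=14
  + 87.128.0.0/12 (H0) depth=12
  + 87.129.112.0/20 (H3) depth=20
  ? 191.11.38.206  path d0:-→d1:-→d2:-→d3:-  best=no-route
  + 0.0.0.0/0 (H3) depth=0
  + 87.129.112.0/20 (H4) depth=20
  ? 163.132.35.108  path d0:H3→d1:-→d2:-→d3:-→d4:-→d5:-→d6:-→d7:-→d8:-→d9:-→d10:-→d11:-→d12:H0→d13:-→d14:H3  best=H3

== LOOKUPS ==
["H0","no-route","H3"]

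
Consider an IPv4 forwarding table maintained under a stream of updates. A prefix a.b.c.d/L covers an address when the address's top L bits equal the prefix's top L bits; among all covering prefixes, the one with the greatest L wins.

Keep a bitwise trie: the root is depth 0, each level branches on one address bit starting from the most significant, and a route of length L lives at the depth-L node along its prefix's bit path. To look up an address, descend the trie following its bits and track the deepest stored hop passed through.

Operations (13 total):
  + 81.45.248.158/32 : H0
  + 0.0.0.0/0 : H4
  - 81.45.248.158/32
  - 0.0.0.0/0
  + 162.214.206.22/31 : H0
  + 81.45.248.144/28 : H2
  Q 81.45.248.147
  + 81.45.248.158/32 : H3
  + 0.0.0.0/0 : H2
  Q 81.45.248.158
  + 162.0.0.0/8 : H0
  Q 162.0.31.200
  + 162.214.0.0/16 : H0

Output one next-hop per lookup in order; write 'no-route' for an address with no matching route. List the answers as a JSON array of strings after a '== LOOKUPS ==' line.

Apply in order:
  + 81.45.248.158/32 (H0) depth=32
  + 0.0.0.0/0 (H4) depth=0
  - 81.45.248.158/32 clear@32
  - 0.0.0.0/0 clear@0
  + 162.214.206.22/31 (H0) depth=31
  + 81.45.248.144/28 (H2) depth=28
  lookup 81.45.248.147: bits 0101000100101101111110001001 walk d0:-→d1:-→d2:-→d3:-→d4:-→d5:-→d6:-→d7:-→d8:-→d9:-→d10:-→d11:-→d12:-→d13:-→d14:-→d15:-→d16:-→d17:-→d18:-→d19:-→d20:-→d21:-→d22:-→d23:-→d24:-→d25:-→d26:-→d27:-→d28:H2 -> H2
  + 81.45.248.158/32 (H3) depth=32
  + 0.0.0.0/0 (H2) depth=0
  lookup 81.45.248.158: bits 01010001001011011111100010011110 walk d0:H2→d1:-→d2:-→d3:-→d4:-→d5:-→d6:-→d7:-→d8:-→d9:-→d10:-→d11:-→d12:-→d13:-→d14:-→d15:-→d16:-→d17:-→d18:-→d19:-→d20:-→d21:-→d22:-→d23:-→d24:-→d25:-→d26:-→d27:-→d28:H2→d29:-→d30:-→d31:-→d32:H3 -> H3
  + 162.0.0.0/8 (H0) depth=8
  lookup 162.0.31.200: bits 10100010 walk d0:H2→d1:-→d2:-→d3:-→d4:-→d5:-→d6:-→d7:-→d8:H0 -> H0
  + 162.214.0.0/16 (H0) depth=16

== LOOKUPS ==
["H2","H3","H0"]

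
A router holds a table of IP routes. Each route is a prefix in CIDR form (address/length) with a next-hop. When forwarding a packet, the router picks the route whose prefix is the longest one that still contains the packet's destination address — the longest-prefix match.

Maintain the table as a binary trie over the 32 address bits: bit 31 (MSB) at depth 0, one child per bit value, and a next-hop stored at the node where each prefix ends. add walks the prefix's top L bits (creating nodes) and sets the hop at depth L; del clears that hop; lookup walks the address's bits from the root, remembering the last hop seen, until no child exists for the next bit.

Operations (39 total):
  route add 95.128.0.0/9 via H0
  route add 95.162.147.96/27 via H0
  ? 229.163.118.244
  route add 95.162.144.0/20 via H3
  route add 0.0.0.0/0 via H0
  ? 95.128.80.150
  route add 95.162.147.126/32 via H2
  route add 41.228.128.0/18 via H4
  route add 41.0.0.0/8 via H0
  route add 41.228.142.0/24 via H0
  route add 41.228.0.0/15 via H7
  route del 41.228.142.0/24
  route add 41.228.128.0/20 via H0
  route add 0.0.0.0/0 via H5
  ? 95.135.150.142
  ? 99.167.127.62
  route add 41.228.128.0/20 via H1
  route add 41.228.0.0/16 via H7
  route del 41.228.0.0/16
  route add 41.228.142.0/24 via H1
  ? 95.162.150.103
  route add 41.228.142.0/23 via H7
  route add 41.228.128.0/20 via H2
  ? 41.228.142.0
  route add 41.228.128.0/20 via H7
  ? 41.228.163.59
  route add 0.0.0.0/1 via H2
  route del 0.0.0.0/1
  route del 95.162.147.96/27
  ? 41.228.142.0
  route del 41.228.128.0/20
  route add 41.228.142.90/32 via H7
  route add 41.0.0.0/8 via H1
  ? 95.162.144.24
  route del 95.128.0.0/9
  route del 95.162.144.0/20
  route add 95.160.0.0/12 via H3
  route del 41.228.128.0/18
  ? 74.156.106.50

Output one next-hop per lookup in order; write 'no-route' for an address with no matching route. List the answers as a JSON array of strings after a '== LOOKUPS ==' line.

Process each operation:
  add 95.128.0.0/9 -> H0 at depth 9
  add 95.162.147.96/27 -> H0 at depth 27
  ? 229.163.118.244  path d0:-  best=no-route
  add 95.162.144.0/20 -> H3 at depth 20
  add 0.0.0.0/0 -> H0 at depth 0
  ? 95.128.80.150  path d0:H0→d1:-→d2:-→d3:-→d4:-→d5:-→d6:-→d7:-→d8:-→d9:H0→d10:-  best=H0
  add 95.162.147.126/32 -> H2 at depth 32
  add 41.228.128.0/18 -> H4 at depth 18
  add 41.0.0.0/8 -> H0 at depth 8
  add 41.228.142.0/24 -> H0 at depth 24
  add 41.228.0.0/15 -> H7 at depth 15
  - 41.228.142.0/24 clear@24
  add 41.228.128.0/20 -> H0 at depth 20
  add 0.0.0.0/0 -> H5 at depth 0
  ? 95.135.150.142  path d0:H5→d1:-→d2:-→d3:-→d4:-→d5:-→d6:-→d7:-→d8:-→d9:H0→d10:-  best=H0
  ? 99.167.127.62  path d0:H5→d1:-→d2:-  best=H5
  add 41.228.128.0/20 -> H1 at depth 20
  add 41.228.0.0/16 -> H7 at depth 16
  - 41.228.0.0/16 clear@16
  add 41.228.142.0/24 -> H1 at depth 24
  ? 95.162.150.103  path d0:H5→d1:-→d2:-→d3:-→d4:-→d5:-→d6:-→d7:-→d8:-→d9:H0→d10:-→d11:-→d12:-→d13:-→d14:-→d15:-→d16:-→d17:-→d18:-→d19:-→d20:H3→d21:-  best=H3
  add 41.228.142.0/23 -> H7 at depth 23
  add 41.228.128.0/20 -> H2 at depth 20
  ? 41.228.142.0  path d0:H5→d1:-→d2:-→d3:-→d4:-→d5:-→d6:-→d7:-→d8:H0→d9:-→d10:-→d11:-→d12:-→d13:-→d14:-→d15:H7→d16:-→d17:-→d18:H4→d19:-→d20:H2→d21:-→d22:-→d23:H7→d24:H1  best=H1
  add 41.228.128.0/20 -> H7 at depth 20
  ? 41.228.163.59  path d0:H5→d1:-→d2:-→d3:-→d4:-→d5:-→d6:-→d7:-→d8:H0→d9:-→d10:-→d11:-→d12:-→d13:-→d14:-→d15:H7→d16:-→d17:-→d18:H4  best=H4
  add 0.0.0.0/1 -> H2 at depth 1
  - 0.0.0.0/1 clear@1
  - 95.162.147.96/27 clear@27
  ? 41.228.142.0  path d0:H5→d1:-→d2:-→d3:-→d4:-→d5:-→d6:-→d7:-→d8:H0→d9:-→d10:-→d11:-→d12:-→d13:-→d14:-→d15:H7→d16:-→d17:-→d18:H4→d19:-→d20:H7→d21:-→d22:-→d23:H7→d24:H1  best=H1
  - 41.228.128.0/20 clear@20
  add 41.228.142.90/32 -> H7 at depth 32
  add 41.0.0.0/8 -> H1 at depth 8
  ? 95.162.144.24  path d0:H5→d1:-→d2:-→d3:-→d4:-→d5:-→d6:-→d7:-→d8:-→d9:H0→d10:-→d11:-→d12:-→d13:-→d14:-→d15:-→d16:-→d17:-→d18:-→d19:-→d20:H3→d21:-→d22:-  best=H3
  - 95.128.0.0/9 clear@9
  - 95.162.144.0/20 clear@20
  add 95.160.0.0/12 -> H3 at depth 12
  - 41.228.128.0/18 clear@18
  ? 74.156.106.50  path d0:H5→d1:-→d2:-→d3:-  best=H5

== LOOKUPS ==
["no-route","H0","H0","H5","H3","H1","H4","H1","H3","H5"]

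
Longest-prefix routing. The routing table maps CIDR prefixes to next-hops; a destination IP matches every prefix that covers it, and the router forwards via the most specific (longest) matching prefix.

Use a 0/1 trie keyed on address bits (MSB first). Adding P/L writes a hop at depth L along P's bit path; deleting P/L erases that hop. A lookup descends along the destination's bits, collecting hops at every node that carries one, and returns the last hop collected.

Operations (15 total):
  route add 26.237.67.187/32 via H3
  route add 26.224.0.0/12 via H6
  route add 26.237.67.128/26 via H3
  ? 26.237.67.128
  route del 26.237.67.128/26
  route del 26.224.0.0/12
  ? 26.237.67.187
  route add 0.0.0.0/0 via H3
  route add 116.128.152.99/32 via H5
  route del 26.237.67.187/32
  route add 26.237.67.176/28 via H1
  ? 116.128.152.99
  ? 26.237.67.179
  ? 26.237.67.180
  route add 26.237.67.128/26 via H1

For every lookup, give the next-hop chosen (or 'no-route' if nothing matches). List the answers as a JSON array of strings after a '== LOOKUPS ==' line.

Trace:
  + 26.237.67.187/32 (H3) depth=32
  + 26.224.0.0/12 (H6) depth=12
  + 26.237.67.128/26 (H3) depth=26
  Q 26.237.67.128: descend 00011010111011010100001110 ; hops seen [H6,H3] ; pick H3
  del 26.237.67.128/26 (clear depth 26)
  del 26.224.0.0/12 (clear depth 12)
  Q 26.237.67.187: descend 00011010111011010100001110111011 ; hops seen [H3] ; pick H3
  + 0.0.0.0/0 (H3) depth=0
  + 116.128.152.99/32 (H5) depth=32
  del 26.237.67.187/32 (clear depth 32)
  + 26.237.67.176/28 (H1) depth=28
  Q 116.128.152.99: descend 01110100100000001001100001100011 ; hops seen [H3,H5] ; pick H5
  Q 26.237.67.179: descend 0001101011101101010000111011 ; hops seen [H3,H1] ; pick H1
  Q 26.237.67.180: descend 0001101011101101010000111011 ; hops seen [H3,H1] ; pick H1
  + 26.237.67.128/26 (H1) depth=26

== LOOKUPS ==
["H3","H3","H5","H1","H1"]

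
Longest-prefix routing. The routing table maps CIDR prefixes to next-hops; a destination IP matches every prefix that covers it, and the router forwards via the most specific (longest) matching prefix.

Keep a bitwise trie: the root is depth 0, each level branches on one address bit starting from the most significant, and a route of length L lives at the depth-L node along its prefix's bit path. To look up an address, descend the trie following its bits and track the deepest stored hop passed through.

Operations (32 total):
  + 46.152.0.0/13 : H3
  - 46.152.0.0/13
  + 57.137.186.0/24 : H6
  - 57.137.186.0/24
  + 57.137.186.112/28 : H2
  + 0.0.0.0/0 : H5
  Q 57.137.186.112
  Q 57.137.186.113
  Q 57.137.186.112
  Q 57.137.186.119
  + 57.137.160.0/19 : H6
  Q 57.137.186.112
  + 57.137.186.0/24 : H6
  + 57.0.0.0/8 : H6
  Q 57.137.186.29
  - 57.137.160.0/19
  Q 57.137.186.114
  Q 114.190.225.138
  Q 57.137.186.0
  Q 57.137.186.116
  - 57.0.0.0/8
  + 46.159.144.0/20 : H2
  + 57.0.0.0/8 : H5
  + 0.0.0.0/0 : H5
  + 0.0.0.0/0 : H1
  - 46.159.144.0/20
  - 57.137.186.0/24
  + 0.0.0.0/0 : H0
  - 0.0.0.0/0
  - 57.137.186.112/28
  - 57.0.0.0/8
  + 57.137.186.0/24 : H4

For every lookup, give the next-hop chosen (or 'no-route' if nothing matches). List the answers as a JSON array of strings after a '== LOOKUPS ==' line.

Trace:
  + 46.152.0.0/13 (H3) depth=13
  - 46.152.0.0/13 clear@13
  + 57.137.186.0/24 (H6) depth=24
  - 57.137.186.0/24 clear@24
  + 57.137.186.112/28 (H2) depth=28
  + 0.0.0.0/0 (H5) depth=0
  Q 57.137.186.112: descend 0011100110001001101110100111 ; hops seen [H5,H2] ; pick H2
  Q 57.137.186.113: descend 0011100110001001101110100111 ; hops seen [H5,H2] ; pick H2
  Q 57.137.186.112: descend 0011100110001001101110100111 ; hops seen [H5,H2] ; pick H2
  Q 57.137.186.119: descend 0011100110001001101110100111 ; hops seen [H5,H2] ; pick H2
  + 57.137.160.0/19 (H6) depth=19
  Q 57.137.186.112: descend 0011100110001001101110100111 ; hops seen [H5,H6,H2] ; pick H2
  + 57.137.186.0/24 (H6) depth=24
  + 57.0.0.0/8 (H6) depth=8
  Q 57.137.186.29: descend 0011100110001001101110100 ; hops seen [H5,H6,H6,H6] ; pick H6
  - 57.137.160.0/19 clear@19
  Q 57.137.186.114: descend 0011100110001001101110100111 ; hops seen [H5,H6,H6,H2] ; pick H2
  Q 114.190.225.138: descend 0 ; hops seen [H5] ; pick H5
  Q 57.137.186.0: descend 0011100110001001101110100 ; hops seen [H5,H6,H6] ; pick H6
  Q 57.137.186.116: descend 0011100110001001101110100111 ; hops seen [H5,H6,H6,H2] ; pick H2
  - 57.0.0.0/8 clear@8
  + 46.159.144.0/20 (H2) depth=20
  + 57.0.0.0/8 (H5) depth=8
  + 0.0.0.0/0 (H5) depth=0
  + 0.0.0.0/0 (H1) depth=0
  - 46.159.144.0/20 clear@20
  - 57.137.186.0/24 clear@24
  + 0.0.0.0/0 (H0) depth=0
  - 0.0.0.0/0 clear@0
  - 57.137.186.112/28 clear@28
  - 57.0.0.0/8 clear@8
  + 57.137.186.0/24 (H4) depth=24

== LOOKUPS ==
["H2","H2","H2","H2","H2","H6","H2","H5","H6","H2"]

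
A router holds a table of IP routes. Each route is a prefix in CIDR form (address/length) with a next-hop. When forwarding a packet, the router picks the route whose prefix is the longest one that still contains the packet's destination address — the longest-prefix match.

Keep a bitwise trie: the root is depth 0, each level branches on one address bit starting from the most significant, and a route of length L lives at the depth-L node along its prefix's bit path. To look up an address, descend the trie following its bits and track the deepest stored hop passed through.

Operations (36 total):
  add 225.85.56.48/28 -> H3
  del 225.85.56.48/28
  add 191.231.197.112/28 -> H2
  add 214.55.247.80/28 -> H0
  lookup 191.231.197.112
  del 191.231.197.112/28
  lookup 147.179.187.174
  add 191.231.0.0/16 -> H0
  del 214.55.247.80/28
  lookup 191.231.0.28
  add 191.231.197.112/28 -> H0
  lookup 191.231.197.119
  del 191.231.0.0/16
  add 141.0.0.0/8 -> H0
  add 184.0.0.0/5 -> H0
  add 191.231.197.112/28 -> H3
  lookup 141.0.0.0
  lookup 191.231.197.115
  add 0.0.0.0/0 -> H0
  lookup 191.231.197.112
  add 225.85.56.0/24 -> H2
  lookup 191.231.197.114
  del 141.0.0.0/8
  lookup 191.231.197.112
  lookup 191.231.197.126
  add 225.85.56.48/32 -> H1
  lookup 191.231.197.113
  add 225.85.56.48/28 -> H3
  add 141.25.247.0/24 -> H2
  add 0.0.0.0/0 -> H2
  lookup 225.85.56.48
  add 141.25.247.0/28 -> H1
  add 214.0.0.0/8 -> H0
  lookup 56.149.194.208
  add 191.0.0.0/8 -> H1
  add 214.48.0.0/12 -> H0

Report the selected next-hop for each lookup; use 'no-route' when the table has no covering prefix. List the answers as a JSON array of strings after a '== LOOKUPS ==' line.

Process each operation:
  + 225.85.56.48/28 (H3) depth=28
  del 225.85.56.48/28 (clear depth 28)
  + 191.231.197.112/28 (H2) depth=28
  + 214.55.247.80/28 (H0) depth=28
  ? 191.231.197.112  path d0:-→d1:-→d2:-→d3:-→d4:-→d5:-→d6:-→d7:-→d8:-→d9:-→d10:-→d11:-→d12:-→d13:-→d14:-→d15:-→d16:-→d17:-→d18:-→d19:-→d20:-→d21:-→d22:-→d23:-→d24:-→d25:-→d26:-→d27:-→d28:H2  best=H2
  del 191.231.197.112/28 (clear depth 28)
  ? 147.179.187.174  path d0:-→d1:-→d2:-  best=no-route
  + 191.231.0.0/16 (H0) depth=16
  del 214.55.247.80/28 (clear depth 28)
  ? 191.231.0.28  path d0:-→d1:-→d2:-→d3:-→d4:-→d5:-→d6:-→d7:-→d8:-→d9:-→d10:-→d11:-→d12:-→d13:-→d14:-→d15:-→d16:H0  best=H0
  + 191.231.197.112/28 (H0) depth=28
  ? 191.231.197.119  path d0:-→d1:-→d2:-→d3:-→d4:-→d5:-→d6:-→d7:-→d8:-→d9:-→d10:-→d11:-→d12:-→d13:-→d14:-→d15:-→d16:H0→d17:-→d18:-→d19:-→d20:-→d21:-→d22:-→d23:-→d24:-→d25:-→d26:-→d27:-→d28:H0  best=H0
  del 191.231.0.0/16 (clear depth 16)
  + 141.0.0.0/8 (H0) depth=8
  + 184.0.0.0/5 (H0) depth=5
  + 191.231.197.112/28 (H3) depth=28
  ? 141.0.0.0  path d0:-→d1:-→d2:-→d3:-→d4:-→d5:-→d6:-→d7:-→d8:H0  best=H0
  ? 191.231.197.115  path d0:-→d1:-→d2:-→d3:-→d4:-→d5:H0→d6:-→d7:-→d8:-→d9:-→d10:-→d11:-→d12:-→d13:-→d14:-→d15:-→d16:-→d17:-→d18:-→d19:-→d20:-→d21:-→d22:-→d23:-→d24:-→d25:-→d26:-→d27:-→d28:H3  best=H3
  + 0.0.0.0/0 (H0) depth=0
  ? 191.231.197.112  path d0:H0→d1:-→d2:-→d3:-→d4:-→d5:H0→d6:-→d7:-→d8:-→d9:-→d10:-→d11:-→d12:-→d13:-→d14:-→d15:-→d16:-→d17:-→d18:-→d19:-→d20:-→d21:-→d22:-→d23:-→d24:-→d25:-→d26:-→d27:-→d28:H3  best=H3
  + 225.85.56.0/24 (H2) depth=24
  ? 191.231.197.114  path d0:H0→d1:-→d2:-→d3:-→d4:-→d5:H0→d6:-→d7:-→d8:-→d9:-→d10:-→d11:-→d12:-→d13:-→d14:-→d15:-→d16:-→d17:-→d18:-→d19:-→d20:-→d21:-→d22:-→d23:-→d24:-→d25:-→d26:-→d27:-→d28:H3  best=H3
  del 141.0.0.0/8 (clear depth 8)
  ? 191.231.197.112  path d0:H0→d1:-→d2:-→d3:-→d4:-→d5:H0→d6:-→d7:-→d8:-→d9:-→d10:-→d11:-→d12:-→d13:-→d14:-→d15:-→d16:-→d17:-→d18:-→d19:-→d20:-→d21:-→d22:-→d23:-→d24:-→d25:-→d26:-→d27:-→d28:H3  best=H3
  ? 191.231.197.126  path d0:H0→d1:-→d2:-→d3:-→d4:-→d5:H0→d6:-→d7:-→d8:-→d9:-→d10:-→d11:-→d12:-→d13:-→d14:-→d15:-→d16:-→d17:-→d18:-→d19:-→d20:-→d21:-→d22:-→d23:-→d24:-→d25:-→d26:-→d27:-→d28:H3  best=H3
  + 225.85.56.48/32 (H1) depth=32
  ? 191.231.197.113  path d0:H0→d1:-→d2:-→d3:-→d4:-→d5:H0→d6:-→d7:-→d8:-→d9:-→d10:-→d11:-→d12:-→d13:-→d14:-→d15:-→d16:-→d17:-→d18:-→d19:-→d20:-→d21:-→d22:-→d23:-→d24:-→d25:-→d26:-→d27:-→d28:H3  best=H3
  + 225.85.56.48/28 (H3) depth=28
  + 141.25.247.0/24 (H2) depth=24
  + 0.0.0.0/0 (H2) depth=0
  ? 225.85.56.48  path d0:H2→d1:-→d2:-→d3:-→d4:-→d5:-→d6:-→d7:-→d8:-→d9:-→d10:-→d11:-→d12:-→d13:-→d14:-→d15:-→d16:-→d17:-→d18:-→d19:-→d20:-→d21:-→d22:-→d23:-→d24:H2→d25:-→d26:-→d27:-→d28:H3→d29:-→d30:-→d31:-→d32:H1  best=H1
  + 141.25.247.0/28 (H1) depth=28
  + 214.0.0.0/8 (H0) depth=8
  ? 56.149.194.208  path d0:H2  best=H2
  + 191.0.0.0/8 (H1) depth=8
  + 214.48.0.0/12 (H0) depth=12

== LOOKUPS ==
["H2","no-route","H0","H0","H0","H3","H3","H3","H3","H3","H3","H1","H2"]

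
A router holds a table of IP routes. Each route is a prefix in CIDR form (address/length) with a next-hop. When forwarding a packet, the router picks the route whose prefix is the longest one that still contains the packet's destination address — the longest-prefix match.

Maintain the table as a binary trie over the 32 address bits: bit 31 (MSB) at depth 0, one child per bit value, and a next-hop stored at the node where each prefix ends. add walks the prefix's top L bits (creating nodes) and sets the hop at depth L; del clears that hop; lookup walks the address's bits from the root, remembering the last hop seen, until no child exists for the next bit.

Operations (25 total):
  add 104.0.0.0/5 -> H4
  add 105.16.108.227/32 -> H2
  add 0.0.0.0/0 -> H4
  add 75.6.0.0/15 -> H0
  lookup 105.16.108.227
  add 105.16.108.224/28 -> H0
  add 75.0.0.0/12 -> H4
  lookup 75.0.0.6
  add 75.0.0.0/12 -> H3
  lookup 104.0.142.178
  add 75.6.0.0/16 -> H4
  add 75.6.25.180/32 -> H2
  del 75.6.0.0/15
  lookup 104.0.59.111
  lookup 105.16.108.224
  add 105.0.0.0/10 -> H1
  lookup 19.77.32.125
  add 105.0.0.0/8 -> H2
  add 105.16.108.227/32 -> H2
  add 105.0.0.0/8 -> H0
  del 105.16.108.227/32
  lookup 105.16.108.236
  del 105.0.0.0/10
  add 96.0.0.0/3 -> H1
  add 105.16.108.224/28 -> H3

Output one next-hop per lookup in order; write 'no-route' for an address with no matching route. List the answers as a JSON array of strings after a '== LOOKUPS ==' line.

Trace:
  add 104.0.0.0/5 -> H4 at depth 5
  add 105.16.108.227/32 -> H2 at depth 32
  add 0.0.0.0/0 -> H4 at depth 0
  add 75.6.0.0/15 -> H0 at depth 15
  Q 105.16.108.227: descend 01101001000100000110110011100011 ; hops seen [H4,H4,H2] ; pick H2
  add 105.16.108.224/28 -> H0 at depth 28
  add 75.0.0.0/12 -> H4 at depth 12
  Q 75.0.0.6: descend 0100101100000 ; hops seen [H4,H4] ; pick H4
  add 75.0.0.0/12 -> H3 at depth 12
  Q 104.0.142.178: descend 0110100 ; hops seen [H4,H4] ; pick H4
  add 75.6.0.0/16 -> H4 at depth 16
  add 75.6.25.180/32 -> H2 at depth 32
  - 75.6.0.0/15 clear@15
  Q 104.0.59.111: descend 0110100 ; hops seen [H4,H4] ; pick H4
  Q 105.16.108.224: descend 011010010001000001101100111000 ; hops seen [H4,H4,H0] ; pick H0
  add 105.0.0.0/10 -> H1 at depth 10
  Q 19.77.32.125: descend 0 ; hops seen [H4] ; pick H4
  add 105.0.0.0/8 -> H2 at depth 8
  add 105.16.108.227/32 -> H2 at depth 32
  add 105.0.0.0/8 -> H0 at depth 8
  - 105.16.108.227/32 clear@32
  Q 105.16.108.236: descend 0110100100010000011011001110 ; hops seen [H4,H4,H0,H1,H0] ; pick H0
  - 105.0.0.0/10 clear@10
  add 96.0.0.0/3 -> H1 at depth 3
  add 105.16.108.224/28 -> H3 at depth 28

== LOOKUPS ==
["H2","H4","H4","H4","H0","H4","H0"]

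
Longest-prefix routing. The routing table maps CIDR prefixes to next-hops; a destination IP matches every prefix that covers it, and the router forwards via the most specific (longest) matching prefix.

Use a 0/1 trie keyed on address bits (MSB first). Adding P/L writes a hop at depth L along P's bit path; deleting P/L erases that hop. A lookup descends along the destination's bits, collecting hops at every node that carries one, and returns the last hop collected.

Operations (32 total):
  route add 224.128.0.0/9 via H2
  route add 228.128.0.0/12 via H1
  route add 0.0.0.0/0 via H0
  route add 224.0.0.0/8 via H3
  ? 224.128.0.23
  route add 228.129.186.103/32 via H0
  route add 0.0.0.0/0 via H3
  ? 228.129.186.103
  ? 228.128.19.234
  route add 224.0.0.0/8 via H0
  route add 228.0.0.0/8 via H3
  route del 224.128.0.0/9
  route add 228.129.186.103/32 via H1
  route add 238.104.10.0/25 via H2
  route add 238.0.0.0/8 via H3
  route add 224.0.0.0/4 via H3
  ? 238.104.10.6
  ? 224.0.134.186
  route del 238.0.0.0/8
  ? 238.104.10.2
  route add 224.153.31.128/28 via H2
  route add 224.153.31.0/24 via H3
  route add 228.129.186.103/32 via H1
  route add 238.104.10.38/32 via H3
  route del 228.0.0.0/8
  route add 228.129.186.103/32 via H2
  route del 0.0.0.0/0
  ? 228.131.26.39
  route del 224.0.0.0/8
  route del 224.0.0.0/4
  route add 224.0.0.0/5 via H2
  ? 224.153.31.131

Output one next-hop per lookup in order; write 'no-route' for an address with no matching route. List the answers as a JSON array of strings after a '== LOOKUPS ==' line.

Apply in order:
  + 224.128.0.0/9 (H2) depth=9
  + 228.128.0.0/12 (H1) depth=12
  + 0.0.0.0/0 (H0) depth=0
  + 224.0.0.0/8 (H3) depth=8
  lookup 224.128.0.23: bits 111000001 walk d0:H0→d1:-→d2:-→d3:-→d4:-→d5:-→d6:-→d7:-→d8:H3→d9:H2 -> H2
  + 228.129.186.103/32 (H0) depth=32
  + 0.0.0.0/0 (H3) depth=0
  lookup 228.129.186.103: bits 11100100100000011011101001100111 walk d0:H3→d1:-→d2:-→d3:-→d4:-→d5:-→d6:-→d7:-→d8:-→d9:-→d10:-→d11:-→d12:H1→d13:-→d14:-→d15:-→d16:-→d17:-→d18:-→d19:-→d20:-→d21:-→d22:-→d23:-→d24:-→d25:-→d26:-→d27:-→d28:-→d29:-→d30:-→d31:-→d32:H0 -> H0
  lookup 228.128.19.234: bits 111001001000000 walk d0:H3→d1:-→d2:-→d3:-→d4:-→d5:-→d6:-→d7:-→d8:-→d9:-→d10:-→d11:-→d12:H1→d13:-→d14:-→d15:- -> H1
  + 224.0.0.0/8 (H0) depth=8
  + 228.0.0.0/8 (H3) depth=8
  - 224.128.0.0/9 clear@9
  + 228.129.186.103/32 (H1) depth=32
  + 238.104.10.0/25 (H2) depth=25
  + 238.0.0.0/8 (H3) depth=8
  + 224.0.0.0/4 (H3) depth=4
  lookup 238.104.10.6: bits 1110111001101000000010100 walk d0:H3→d1:-→d2:-→d3:-→d4:H3→d5:-→d6:-→d7:-→d8:H3→d9:-→d10:-→d11:-→d12:-→d13:-→d14:-→d15:-→d16:-→d17:-→d18:-→d19:-→d20:-→d21:-→d22:-→d23:-→d24:-→d25:H2 -> H2
  lookup 224.0.134.186: bits 11100000 walk d0:H3→d1:-→d2:-→d3:-→d4:H3→d5:-→d6:-→d7:-→d8:H0 -> H0
  - 238.0.0.0/8 clear@8
  lookup 238.104.10.2: bits 1110111001101000000010100 walk d0:H3→d1:-→d2:-→d3:-→d4:H3→d5:-→d6:-→d7:-→d8:-→d9:-→d10:-→d11:-→d12:-→d13:-→d14:-→d15:-→d16:-→d17:-→d18:-→d19:-→d20:-→d21:-→d22:-→d23:-→d24:-→d25:H2 -> H2
  + 224.153.31.128/28 (H2) depth=28
  + 224.153.31.0/24 (H3) depth=24
  + 228.129.186.103/32 (H1) depth=32
  + 238.104.10.38/32 (H3) depth=32
  - 228.0.0.0/8 clear@8
  + 228.129.186.103/32 (H2) depth=32
  - 0.0.0.0/0 clear@0
  lookup 228.131.26.39: bits 11100100100000 walk d0:-→d1:-→d2:-→d3:-→d4:H3→d5:-→d6:-→d7:-→d8:-→d9:-→d10:-→d11:-→d12:H1→d13:-→d14:- -> H1
  - 224.0.0.0/8 clear@8
  - 224.0.0.0/4 clear@4
  + 224.0.0.0/5 (H2) depth=5
  lookup 224.153.31.131: bits 1110000010011001000111111000 walk d0:-→d1:-→d2:-→d3:-→d4:-→d5:H2→d6:-→d7:-→d8:-→d9:-→d10:-→d11:-→d12:-→d13:-→d14:-→d15:-→d16:-→d17:-→d18:-→d19:-→d20:-→d21:-→d22:-→d23:-→d24:H3→d25:-→d26:-→d27:-→d28:H2 -> H2

== LOOKUPS ==
["H2","H0","H1","H2","H0","H2","H1","H2"]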